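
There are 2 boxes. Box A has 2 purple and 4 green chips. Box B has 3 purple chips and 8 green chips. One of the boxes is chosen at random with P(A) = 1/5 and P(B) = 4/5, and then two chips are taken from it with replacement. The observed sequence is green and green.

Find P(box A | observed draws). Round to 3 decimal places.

0.174

The likelihood of the observed sequence under each hypothesis: P(data | box A) = (4/6)(4/6) = 0.44444; P(data | box B) = (8/11)(8/11) = 0.52893.
The prior-weighted likelihoods are 1/5 · 0.44444 = 0.088889, 4/5 · 0.52893 = 0.42314; summing to 0.51203.
Hence P(box A | data) = (0.088889) / (0.51203) = 0.1736.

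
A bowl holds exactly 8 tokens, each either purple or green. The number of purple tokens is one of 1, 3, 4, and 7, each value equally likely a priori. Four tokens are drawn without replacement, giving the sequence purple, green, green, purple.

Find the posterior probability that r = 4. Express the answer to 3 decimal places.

For each hypothesis, P(data | H) works out to: P(data | r = 1) = (1/8)(7/7)(6/6)(0/5) = 0; P(data | r = 3) = (3/8)(5/7)(4/6)(2/5) = 1/14; P(data | r = 4) = (4/8)(4/7)(3/6)(3/5) = 3/35; P(data | r = 7) = (7/8)(1/7)(0/6) = 0.
Multiplying each by its prior: 1/4 · 0 = 0, 1/4 · 1/14 = 1/56, 1/4 · 3/35 = 3/140, 1/4 · 0 = 0; summing to 11/280.
Therefore the posterior P(r = 4 | data) = (3/140) / (11/280) = 6/11.

0.545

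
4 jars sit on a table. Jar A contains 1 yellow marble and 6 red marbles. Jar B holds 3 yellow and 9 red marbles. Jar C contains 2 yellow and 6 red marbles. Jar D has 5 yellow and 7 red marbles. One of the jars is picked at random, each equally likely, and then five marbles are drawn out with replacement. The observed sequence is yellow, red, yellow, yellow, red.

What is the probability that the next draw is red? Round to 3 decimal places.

0.663

Under each hypothesis, the probability of the observed sequence is: P(data | jar A) = (1/7)(6/7)(1/7)(1/7)(6/7) = 0.002142; P(data | jar B) = (3/12)(9/12)(3/12)(3/12)(9/12) = 0.0087891; P(data | jar C) = (2/8)(6/8)(2/8)(2/8)(6/8) = 0.0087891; P(data | jar D) = (5/12)(7/12)(5/12)(5/12)(7/12) = 0.024615.
The prior-weighted likelihoods are 1/4 · 0.002142 = 0.00053549, 1/4 · 0.0087891 = 0.0021973, 1/4 · 0.0087891 = 0.0021973, 1/4 · 0.024615 = 0.0061538; summing to 0.011084.
The posterior is then P(jar A | data) = 0.048313, P(jar B | data) = 0.19824, P(jar C | data) = 0.19824, P(jar D | data) = 0.5552.
Averaging over the posterior, P(red next | data) = (6/7)(0.048313) + (3/4)(0.19824) + (3/4)(0.19824) + (7/12)(0.5552) = 0.66264.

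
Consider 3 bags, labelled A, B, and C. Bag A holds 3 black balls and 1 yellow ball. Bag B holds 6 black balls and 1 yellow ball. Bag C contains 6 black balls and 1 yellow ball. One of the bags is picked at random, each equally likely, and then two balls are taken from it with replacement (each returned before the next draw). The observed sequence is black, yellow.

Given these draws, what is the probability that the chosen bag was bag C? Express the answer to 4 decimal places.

Compute the likelihood of the observed sequence for each case: P(data | bag A) = (3/4)(1/4) = 3/16; P(data | bag B) = (6/7)(1/7) = 6/49; P(data | bag C) = (6/7)(1/7) = 6/49.
Multiplying each by its prior: 1/3 · 3/16 = 1/16, 1/3 · 6/49 = 2/49, 1/3 · 6/49 = 2/49; with total 113/784.
By Bayes' rule, P(bag C | data) = (2/49) / (113/784) = 32/113.

0.2832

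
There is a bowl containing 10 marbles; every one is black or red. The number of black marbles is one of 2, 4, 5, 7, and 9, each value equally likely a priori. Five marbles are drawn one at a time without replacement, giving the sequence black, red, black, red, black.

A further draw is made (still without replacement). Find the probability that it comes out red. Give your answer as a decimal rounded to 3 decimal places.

0.487

The likelihood of the observed sequence under each hypothesis: P(data | r = 2) = (2/10)(8/9)(1/8)(7/7)(0/6) = 0; P(data | r = 4) = (4/10)(6/9)(3/8)(5/7)(2/6) = 0.02381; P(data | r = 5) = (5/10)(5/9)(4/8)(4/7)(3/6) = 0.039683; P(data | r = 7) = (7/10)(3/9)(6/8)(2/7)(5/6) = 0.041667; P(data | r = 9) = (9/10)(1/9)(8/8)(0/7) = 0.
Weighting by the prior gives 1/5 · 0 = 0, 1/5 · 0.02381 = 0.0047619, 1/5 · 0.039683 = 0.0079365, 1/5 · 0.041667 = 0.0083333, 1/5 · 0 = 0; summing to 0.021032.
Dividing through by the total gives posterior P(r = 2 | data) = 0, P(r = 4 | data) = 0.22642, P(r = 5 | data) = 0.37736, P(r = 7 | data) = 0.39623, P(r = 9 | data) = 0.
The predictive probability is P(red next | data) = (4/5)(0.22642) + (3/5)(0.37736) + (1/5)(0.39623) = 0.48679.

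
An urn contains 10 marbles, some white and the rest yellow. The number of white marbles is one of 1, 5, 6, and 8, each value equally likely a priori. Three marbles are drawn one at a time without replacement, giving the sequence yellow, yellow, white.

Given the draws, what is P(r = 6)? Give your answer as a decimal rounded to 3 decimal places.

Compute the likelihood of the observed sequence for each case: P(data | r = 1) = (9/10)(8/9)(1/8) = 1/10; P(data | r = 5) = (5/10)(4/9)(5/8) = 5/36; P(data | r = 6) = (4/10)(3/9)(6/8) = 1/10; P(data | r = 8) = (2/10)(1/9)(8/8) = 1/45.
The prior-weighted likelihoods are 1/4 · 1/10 = 1/40, 1/4 · 5/36 = 5/144, 1/4 · 1/10 = 1/40, 1/4 · 1/45 = 1/180; with total 13/144.
By Bayes' rule, P(r = 6 | data) = (1/40) / (13/144) = 18/65.

0.277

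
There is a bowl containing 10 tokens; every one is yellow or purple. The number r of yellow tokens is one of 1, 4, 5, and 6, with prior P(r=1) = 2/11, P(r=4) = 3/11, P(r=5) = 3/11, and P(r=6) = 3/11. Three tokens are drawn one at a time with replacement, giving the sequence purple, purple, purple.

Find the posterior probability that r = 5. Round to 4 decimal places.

0.1403

Under each hypothesis, the probability of the observed sequence is: P(data | r = 1) = (9/10)(9/10)(9/10) = 0.729; P(data | r = 4) = (6/10)(6/10)(6/10) = 0.216; P(data | r = 5) = (5/10)(5/10)(5/10) = 0.125; P(data | r = 6) = (4/10)(4/10)(4/10) = 0.064.
Multiplying each by its prior: 2/11 · 0.729 = 0.13255, 3/11 · 0.216 = 0.058909, 3/11 · 0.125 = 0.034091, 3/11 · 0.064 = 0.017455; these sum to 0.243.
By Bayes' rule, P(r = 5 | data) = (0.034091) / (0.243) = 0.14029.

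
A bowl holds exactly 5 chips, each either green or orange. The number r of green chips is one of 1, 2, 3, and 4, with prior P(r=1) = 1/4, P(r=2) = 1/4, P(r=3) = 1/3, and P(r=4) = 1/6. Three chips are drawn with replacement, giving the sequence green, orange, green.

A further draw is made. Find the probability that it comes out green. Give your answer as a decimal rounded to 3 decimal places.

For each hypothesis, P(data | H) works out to: P(data | r = 1) = (1/5)(4/5)(1/5) = 4/125; P(data | r = 2) = (2/5)(3/5)(2/5) = 12/125; P(data | r = 3) = (3/5)(2/5)(3/5) = 18/125; P(data | r = 4) = (4/5)(1/5)(4/5) = 16/125.
Multiplying each by its prior: 1/4 · 4/125 = 1/125, 1/4 · 12/125 = 3/125, 1/3 · 18/125 = 6/125, 1/6 · 16/125 = 8/375; with total 38/375.
Dividing through by the total gives posterior P(r = 1 | data) = 3/38, P(r = 2 | data) = 9/38, P(r = 3 | data) = 9/19, P(r = 4 | data) = 4/19.
Averaging over the posterior, P(green next | data) = (1/5)(3/38) + (2/5)(9/38) + (3/5)(9/19) + (4/5)(4/19) = 107/190.

0.563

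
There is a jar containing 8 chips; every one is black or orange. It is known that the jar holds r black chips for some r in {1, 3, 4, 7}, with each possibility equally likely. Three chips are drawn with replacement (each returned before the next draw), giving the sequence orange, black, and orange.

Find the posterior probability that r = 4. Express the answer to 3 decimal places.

Under each hypothesis, the probability of the observed sequence is: P(data | r = 1) = (7/8)(1/8)(7/8) = 0.095703; P(data | r = 3) = (5/8)(3/8)(5/8) = 0.14648; P(data | r = 4) = (4/8)(4/8)(4/8) = 0.125; P(data | r = 7) = (1/8)(7/8)(1/8) = 0.013672.
The prior-weighted likelihoods are 1/4 · 0.095703 = 0.023926, 1/4 · 0.14648 = 0.036621, 1/4 · 0.125 = 0.03125, 1/4 · 0.013672 = 0.003418; summing to 0.095215.
So P(r = 4 | data) = (0.03125) / (0.095215) = 0.32821.

0.328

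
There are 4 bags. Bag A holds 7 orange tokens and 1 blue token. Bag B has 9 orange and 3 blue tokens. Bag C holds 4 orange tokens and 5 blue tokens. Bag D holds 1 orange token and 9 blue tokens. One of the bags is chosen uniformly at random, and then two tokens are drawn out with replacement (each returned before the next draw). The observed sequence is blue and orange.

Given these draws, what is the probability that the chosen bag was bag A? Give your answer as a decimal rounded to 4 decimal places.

Under each hypothesis, the probability of the observed sequence is: P(data | bag A) = (1/8)(7/8) = 0.10938; P(data | bag B) = (3/12)(9/12) = 0.1875; P(data | bag C) = (5/9)(4/9) = 0.24691; P(data | bag D) = (9/10)(1/10) = 0.09.
Weighting by the prior gives 1/4 · 0.10938 = 0.027344, 1/4 · 0.1875 = 0.046875, 1/4 · 0.24691 = 0.061728, 1/4 · 0.09 = 0.0225; with total 0.15845.
By Bayes' rule, P(bag A | data) = (0.027344) / (0.15845) = 0.17257.

0.1726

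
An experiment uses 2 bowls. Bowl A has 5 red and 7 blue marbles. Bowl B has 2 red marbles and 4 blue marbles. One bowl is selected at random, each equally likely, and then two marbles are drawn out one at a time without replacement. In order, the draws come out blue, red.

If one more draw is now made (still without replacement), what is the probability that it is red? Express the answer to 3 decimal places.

0.325

Under each hypothesis, the probability of the observed sequence is: P(data | bowl A) = (7/12)(5/11) = 35/132; P(data | bowl B) = (4/6)(2/5) = 4/15.
The prior-weighted likelihoods are 1/2 · 35/132 = 35/264, 1/2 · 4/15 = 2/15; with total 117/440.
Dividing through by the total gives posterior P(bowl A | data) = 175/351, P(bowl B | data) = 176/351.
Averaging over the posterior, P(red next | data) = (2/5)(175/351) + (1/4)(176/351) = 38/117.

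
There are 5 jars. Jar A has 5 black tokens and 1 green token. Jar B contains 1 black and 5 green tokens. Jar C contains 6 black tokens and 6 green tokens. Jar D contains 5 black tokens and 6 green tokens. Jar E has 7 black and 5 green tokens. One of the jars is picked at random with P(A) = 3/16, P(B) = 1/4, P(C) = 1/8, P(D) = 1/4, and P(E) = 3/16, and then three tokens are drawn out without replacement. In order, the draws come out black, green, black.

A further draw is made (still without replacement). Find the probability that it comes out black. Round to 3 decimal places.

0.616

Under each hypothesis, the probability of the observed sequence is: P(data | jar A) = (5/6)(1/5)(4/4) = 0.16667; P(data | jar B) = (1/6)(5/5)(0/4) = 0; P(data | jar C) = (6/12)(6/11)(5/10) = 0.13636; P(data | jar D) = (5/11)(6/10)(4/9) = 0.12121; P(data | jar E) = (7/12)(5/11)(6/10) = 0.15909.
Weighting by the prior gives 3/16 · 0.16667 = 0.03125, 1/4 · 0 = 0, 1/8 · 0.13636 = 0.017045, 1/4 · 0.12121 = 0.030303, 3/16 · 0.15909 = 0.02983; with total 0.10843.
The posterior is then P(jar A | data) = 0.28821, P(jar B | data) = 0, P(jar C | data) = 0.15721, P(jar D | data) = 0.27948, P(jar E | data) = 0.27511.
So P(black next | data) = Σ P(black next | H) P(H | data) = (1)(0.28821) + (4/9)(0.15721) + (3/8)(0.27948) + (5/9)(0.27511) = 0.61572.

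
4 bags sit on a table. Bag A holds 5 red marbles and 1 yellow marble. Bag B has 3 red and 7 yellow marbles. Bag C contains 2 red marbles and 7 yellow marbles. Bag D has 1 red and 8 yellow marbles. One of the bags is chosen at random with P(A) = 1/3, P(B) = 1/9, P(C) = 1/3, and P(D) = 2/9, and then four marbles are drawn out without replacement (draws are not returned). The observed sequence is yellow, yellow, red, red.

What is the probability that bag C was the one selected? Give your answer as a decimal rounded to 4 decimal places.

Compute the likelihood of the observed sequence for each case: P(data | bag A) = (1/6)(0/5) = 0; P(data | bag B) = (7/10)(6/9)(3/8)(2/7) = 1/20; P(data | bag C) = (7/9)(6/8)(2/7)(1/6) = 1/36; P(data | bag D) = (8/9)(7/8)(1/7)(0/6) = 0.
Weighting by the prior gives 1/3 · 0 = 0, 1/9 · 1/20 = 1/180, 1/3 · 1/36 = 1/108, 2/9 · 0 = 0; with total 2/135.
Hence P(bag C | data) = (1/108) / (2/135) = 5/8.

0.6250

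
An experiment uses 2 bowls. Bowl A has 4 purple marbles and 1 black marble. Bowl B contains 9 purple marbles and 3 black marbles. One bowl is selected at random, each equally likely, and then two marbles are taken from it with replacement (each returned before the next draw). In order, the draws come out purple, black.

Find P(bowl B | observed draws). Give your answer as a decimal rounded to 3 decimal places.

Under each hypothesis, the probability of the observed sequence is: P(data | bowl A) = (4/5)(1/5) = 4/25; P(data | bowl B) = (9/12)(3/12) = 3/16.
Multiplying each by its prior: 1/2 · 4/25 = 2/25, 1/2 · 3/16 = 3/32; these sum to 139/800.
Hence P(bowl B | data) = (3/32) / (139/800) = 75/139.

0.540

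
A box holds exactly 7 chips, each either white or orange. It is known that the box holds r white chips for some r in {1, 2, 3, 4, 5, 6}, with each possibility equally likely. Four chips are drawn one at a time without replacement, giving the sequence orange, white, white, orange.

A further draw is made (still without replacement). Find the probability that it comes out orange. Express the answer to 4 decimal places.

For each hypothesis, P(data | H) works out to: P(data | r = 1) = (6/7)(1/6)(0/5) = 0; P(data | r = 2) = (5/7)(2/6)(1/5)(4/4) = 1/21; P(data | r = 3) = (4/7)(3/6)(2/5)(3/4) = 3/35; P(data | r = 4) = (3/7)(4/6)(3/5)(2/4) = 3/35; P(data | r = 5) = (2/7)(5/6)(4/5)(1/4) = 1/21; P(data | r = 6) = (1/7)(6/6)(5/5)(0/4) = 0.
Multiplying each by its prior: 1/6 · 0 = 0, 1/6 · 1/21 = 1/126, 1/6 · 3/35 = 1/70, 1/6 · 3/35 = 1/70, 1/6 · 1/21 = 1/126, 1/6 · 0 = 0; these sum to 2/45.
Dividing through by the total gives posterior P(r = 1 | data) = 0, P(r = 2 | data) = 5/28, P(r = 3 | data) = 9/28, P(r = 4 | data) = 9/28, P(r = 5 | data) = 5/28, P(r = 6 | data) = 0.
Averaging over the posterior, P(orange next | data) = (1)(5/28) + (2/3)(9/28) + (1/3)(9/28) + (0)(5/28) = 1/2.

0.5000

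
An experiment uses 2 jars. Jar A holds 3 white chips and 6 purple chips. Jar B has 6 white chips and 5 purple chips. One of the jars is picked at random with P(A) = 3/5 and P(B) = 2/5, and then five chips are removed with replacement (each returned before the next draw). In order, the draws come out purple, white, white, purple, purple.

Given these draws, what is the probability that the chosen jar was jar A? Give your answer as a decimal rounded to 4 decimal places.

Under each hypothesis, the probability of the observed sequence is: P(data | jar A) = (6/9)(3/9)(3/9)(6/9)(6/9) = 0.032922; P(data | jar B) = (5/11)(6/11)(6/11)(5/11)(5/11) = 0.027941.
The prior-weighted likelihoods are 3/5 · 0.032922 = 0.019753, 2/5 · 0.027941 = 0.011177; these sum to 0.03093.
So P(jar A | data) = (0.019753) / (0.03093) = 0.63865.

0.6386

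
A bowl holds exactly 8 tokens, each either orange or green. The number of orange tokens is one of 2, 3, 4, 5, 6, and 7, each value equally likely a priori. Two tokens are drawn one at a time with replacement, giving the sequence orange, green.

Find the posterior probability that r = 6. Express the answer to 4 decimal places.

Compute the likelihood of the observed sequence for each case: P(data | r = 2) = (2/8)(6/8) = 3/16; P(data | r = 3) = (3/8)(5/8) = 15/64; P(data | r = 4) = (4/8)(4/8) = 1/4; P(data | r = 5) = (5/8)(3/8) = 15/64; P(data | r = 6) = (6/8)(2/8) = 3/16; P(data | r = 7) = (7/8)(1/8) = 7/64.
The prior-weighted likelihoods are 1/6 · 3/16 = 1/32, 1/6 · 15/64 = 5/128, 1/6 · 1/4 = 1/24, 1/6 · 15/64 = 5/128, 1/6 · 3/16 = 1/32, 1/6 · 7/64 = 7/384; summing to 77/384.
Hence P(r = 6 | data) = (1/32) / (77/384) = 12/77.

0.1558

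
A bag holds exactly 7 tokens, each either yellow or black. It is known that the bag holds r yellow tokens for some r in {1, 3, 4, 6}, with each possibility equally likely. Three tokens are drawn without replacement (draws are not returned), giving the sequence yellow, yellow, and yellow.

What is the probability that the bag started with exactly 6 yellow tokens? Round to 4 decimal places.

0.8000

Under each hypothesis, the probability of the observed sequence is: P(data | r = 1) = (1/7)(0/6) = 0; P(data | r = 3) = (3/7)(2/6)(1/5) = 1/35; P(data | r = 4) = (4/7)(3/6)(2/5) = 4/35; P(data | r = 6) = (6/7)(5/6)(4/5) = 4/7.
Weighting by the prior gives 1/4 · 0 = 0, 1/4 · 1/35 = 1/140, 1/4 · 4/35 = 1/35, 1/4 · 4/7 = 1/7; with total 5/28.
By Bayes' rule, P(r = 6 | data) = (1/7) / (5/28) = 4/5.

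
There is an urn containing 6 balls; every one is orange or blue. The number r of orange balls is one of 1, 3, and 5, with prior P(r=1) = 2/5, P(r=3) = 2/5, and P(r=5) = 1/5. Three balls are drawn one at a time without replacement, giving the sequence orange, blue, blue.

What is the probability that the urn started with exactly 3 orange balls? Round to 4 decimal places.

0.4737

Under each hypothesis, the probability of the observed sequence is: P(data | r = 1) = (1/6)(5/5)(4/4) = 1/6; P(data | r = 3) = (3/6)(3/5)(2/4) = 3/20; P(data | r = 5) = (5/6)(1/5)(0/4) = 0.
Weighting by the prior gives 2/5 · 1/6 = 1/15, 2/5 · 3/20 = 3/50, 1/5 · 0 = 0; with total 19/150.
Therefore the posterior P(r = 3 | data) = (3/50) / (19/150) = 9/19.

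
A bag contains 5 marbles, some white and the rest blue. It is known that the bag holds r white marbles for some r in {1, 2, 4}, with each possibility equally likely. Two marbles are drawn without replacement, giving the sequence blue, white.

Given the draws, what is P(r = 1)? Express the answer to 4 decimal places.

0.2857

Compute the likelihood of the observed sequence for each case: P(data | r = 1) = (4/5)(1/4) = 1/5; P(data | r = 2) = (3/5)(2/4) = 3/10; P(data | r = 4) = (1/5)(4/4) = 1/5.
The prior-weighted likelihoods are 1/3 · 1/5 = 1/15, 1/3 · 3/10 = 1/10, 1/3 · 1/5 = 1/15; summing to 7/30.
So P(r = 1 | data) = (1/15) / (7/30) = 2/7.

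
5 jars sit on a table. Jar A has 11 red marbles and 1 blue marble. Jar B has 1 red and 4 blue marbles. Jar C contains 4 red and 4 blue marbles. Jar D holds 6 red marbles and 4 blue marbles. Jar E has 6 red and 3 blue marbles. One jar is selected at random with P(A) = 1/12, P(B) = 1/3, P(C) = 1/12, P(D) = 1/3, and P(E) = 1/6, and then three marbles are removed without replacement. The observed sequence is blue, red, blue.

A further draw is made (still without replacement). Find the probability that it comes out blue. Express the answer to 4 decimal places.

0.6699

Under each hypothesis, the probability of the observed sequence is: P(data | jar A) = (1/12)(11/11)(0/10) = 0; P(data | jar B) = (4/5)(1/4)(3/3) = 1/5; P(data | jar C) = (4/8)(4/7)(3/6) = 1/7; P(data | jar D) = (4/10)(6/9)(3/8) = 1/10; P(data | jar E) = (3/9)(6/8)(2/7) = 1/14.
The prior-weighted likelihoods are 1/12 · 0 = 0, 1/3 · 1/5 = 1/15, 1/12 · 1/7 = 1/84, 1/3 · 1/10 = 1/30, 1/6 · 1/14 = 1/84; these sum to 13/105.
The posterior is then P(jar A | data) = 0, P(jar B | data) = 7/13, P(jar C | data) = 5/52, P(jar D | data) = 7/26, P(jar E | data) = 5/52.
The predictive probability is P(blue next | data) = (1)(7/13) + (2/5)(5/52) + (2/7)(7/26) + (1/6)(5/52) = 209/312.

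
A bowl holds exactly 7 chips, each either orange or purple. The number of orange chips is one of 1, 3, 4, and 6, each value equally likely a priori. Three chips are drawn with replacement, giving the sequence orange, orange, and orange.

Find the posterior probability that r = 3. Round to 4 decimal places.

0.0877

The likelihood of the observed sequence under each hypothesis: P(data | r = 1) = (1/7)(1/7)(1/7) = 0.0029155; P(data | r = 3) = (3/7)(3/7)(3/7) = 0.078717; P(data | r = 4) = (4/7)(4/7)(4/7) = 0.18659; P(data | r = 6) = (6/7)(6/7)(6/7) = 0.62974.
Multiplying each by its prior: 1/4 · 0.0029155 = 0.00072886, 1/4 · 0.078717 = 0.019679, 1/4 · 0.18659 = 0.046647, 1/4 · 0.62974 = 0.15743; with total 0.22449.
By Bayes' rule, P(r = 3 | data) = (0.019679) / (0.22449) = 0.087662.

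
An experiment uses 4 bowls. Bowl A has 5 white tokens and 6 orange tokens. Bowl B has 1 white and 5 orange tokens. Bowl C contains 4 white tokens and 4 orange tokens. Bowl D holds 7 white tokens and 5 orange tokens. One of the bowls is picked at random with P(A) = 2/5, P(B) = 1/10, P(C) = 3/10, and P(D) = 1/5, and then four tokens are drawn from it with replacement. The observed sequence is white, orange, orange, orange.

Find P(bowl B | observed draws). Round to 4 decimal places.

0.1454

For each hypothesis, P(data | H) works out to: P(data | bowl A) = (5/11)(6/11)(6/11)(6/11) = 0.073765; P(data | bowl B) = (1/6)(5/6)(5/6)(5/6) = 0.096451; P(data | bowl C) = (4/8)(4/8)(4/8)(4/8) = 0.0625; P(data | bowl D) = (7/12)(5/12)(5/12)(5/12) = 0.042197.
Multiplying each by its prior: 2/5 · 0.073765 = 0.029506, 1/10 · 0.096451 = 0.0096451, 3/10 · 0.0625 = 0.01875, 1/5 · 0.042197 = 0.0084394; summing to 0.066341.
By Bayes' rule, P(bowl B | data) = (0.0096451) / (0.066341) = 0.14539.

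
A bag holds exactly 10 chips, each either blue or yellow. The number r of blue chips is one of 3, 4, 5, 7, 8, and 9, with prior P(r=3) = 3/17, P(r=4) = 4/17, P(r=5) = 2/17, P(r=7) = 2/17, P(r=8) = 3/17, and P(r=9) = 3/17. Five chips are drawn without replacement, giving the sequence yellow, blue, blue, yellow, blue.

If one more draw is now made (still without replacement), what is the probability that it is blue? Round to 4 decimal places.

For each hypothesis, P(data | H) works out to: P(data | r = 3) = (7/10)(3/9)(2/8)(6/7)(1/6) = 0.0083333; P(data | r = 4) = (6/10)(4/9)(3/8)(5/7)(2/6) = 0.02381; P(data | r = 5) = (5/10)(5/9)(4/8)(4/7)(3/6) = 0.039683; P(data | r = 7) = (3/10)(7/9)(6/8)(2/7)(5/6) = 0.041667; P(data | r = 8) = (2/10)(8/9)(7/8)(1/7)(6/6) = 0.022222; P(data | r = 9) = (1/10)(9/9)(8/8)(0/7) = 0.
The prior-weighted likelihoods are 3/17 · 0.0083333 = 0.0014706, 4/17 · 0.02381 = 0.0056022, 2/17 · 0.039683 = 0.0046685, 2/17 · 0.041667 = 0.004902, 3/17 · 0.022222 = 0.0039216, 3/17 · 0 = 0; summing to 0.020565.
Normalising, the posterior is P(r = 3 | data) = 0.07151, P(r = 4 | data) = 0.27242, P(r = 5 | data) = 0.22701, P(r = 7 | data) = 0.23837, P(r = 8 | data) = 0.19069, P(r = 9 | data) = 0.
The predictive probability is P(blue next | data) = (0)(0.07151) + (1/5)(0.27242) + (2/5)(0.22701) + (4/5)(0.23837) + (1)(0.19069) = 0.52667.

0.5267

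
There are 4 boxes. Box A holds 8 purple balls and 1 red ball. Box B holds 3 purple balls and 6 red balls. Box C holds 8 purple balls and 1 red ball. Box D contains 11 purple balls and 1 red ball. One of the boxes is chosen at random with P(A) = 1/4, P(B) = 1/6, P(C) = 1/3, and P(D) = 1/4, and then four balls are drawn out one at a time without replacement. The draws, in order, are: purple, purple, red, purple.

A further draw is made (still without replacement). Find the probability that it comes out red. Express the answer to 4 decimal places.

0.0226

For each hypothesis, P(data | H) works out to: P(data | box A) = (8/9)(7/8)(1/7)(6/6) = 0.11111; P(data | box B) = (3/9)(2/8)(6/7)(1/6) = 0.011905; P(data | box C) = (8/9)(7/8)(1/7)(6/6) = 0.11111; P(data | box D) = (11/12)(10/11)(1/10)(9/9) = 0.083333.
Multiplying each by its prior: 1/4 · 0.11111 = 0.027778, 1/6 · 0.011905 = 0.0019841, 1/3 · 0.11111 = 0.037037, 1/4 · 0.083333 = 0.020833; with total 0.087632.
Dividing through by the total gives posterior P(box A | data) = 0.31698, P(box B | data) = 0.022642, P(box C | data) = 0.42264, P(box D | data) = 0.23774.
Averaging over the posterior, P(red next | data) = (0)(0.31698) + (1)(0.022642) + (0)(0.42264) + (0)(0.23774) = 0.022642.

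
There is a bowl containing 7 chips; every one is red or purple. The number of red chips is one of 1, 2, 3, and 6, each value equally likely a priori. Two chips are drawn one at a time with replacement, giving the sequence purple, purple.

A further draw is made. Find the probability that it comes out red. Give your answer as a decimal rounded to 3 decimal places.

Under each hypothesis, the probability of the observed sequence is: P(data | r = 1) = (6/7)(6/7) = 36/49; P(data | r = 2) = (5/7)(5/7) = 25/49; P(data | r = 3) = (4/7)(4/7) = 16/49; P(data | r = 6) = (1/7)(1/7) = 1/49.
Weighting by the prior gives 1/4 · 36/49 = 9/49, 1/4 · 25/49 = 25/196, 1/4 · 16/49 = 4/49, 1/4 · 1/49 = 1/196; with total 39/98.
The posterior is then P(r = 1 | data) = 6/13, P(r = 2 | data) = 25/78, P(r = 3 | data) = 8/39, P(r = 6 | data) = 1/78.
So P(red next | data) = Σ P(red next | H) P(H | data) = (1/7)(6/13) + (2/7)(25/78) + (3/7)(8/39) + (6/7)(1/78) = 10/39.

0.256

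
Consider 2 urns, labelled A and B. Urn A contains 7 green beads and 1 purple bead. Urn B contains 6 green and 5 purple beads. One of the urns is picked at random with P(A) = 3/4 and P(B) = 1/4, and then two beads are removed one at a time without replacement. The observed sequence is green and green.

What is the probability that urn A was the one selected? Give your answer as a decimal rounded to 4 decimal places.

0.8919

For each hypothesis, P(data | H) works out to: P(data | urn A) = (7/8)(6/7) = 3/4; P(data | urn B) = (6/11)(5/10) = 3/11.
The prior-weighted likelihoods are 3/4 · 3/4 = 9/16, 1/4 · 3/11 = 3/44; these sum to 111/176.
By Bayes' rule, P(urn A | data) = (9/16) / (111/176) = 33/37.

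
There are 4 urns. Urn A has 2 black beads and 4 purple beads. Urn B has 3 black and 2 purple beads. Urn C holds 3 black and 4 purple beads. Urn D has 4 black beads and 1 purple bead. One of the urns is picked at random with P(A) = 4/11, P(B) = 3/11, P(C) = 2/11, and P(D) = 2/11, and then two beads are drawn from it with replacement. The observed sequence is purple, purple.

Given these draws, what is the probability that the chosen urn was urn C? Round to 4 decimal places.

The likelihood of the observed sequence under each hypothesis: P(data | urn A) = (4/6)(4/6) = 0.44444; P(data | urn B) = (2/5)(2/5) = 0.16; P(data | urn C) = (4/7)(4/7) = 0.32653; P(data | urn D) = (1/5)(1/5) = 0.04.
The prior-weighted likelihoods are 4/11 · 0.44444 = 0.16162, 3/11 · 0.16 = 0.043636, 2/11 · 0.32653 = 0.059369, 2/11 · 0.04 = 0.0072727; with total 0.27189.
Hence P(urn C | data) = (0.059369) / (0.27189) = 0.21835.

0.2184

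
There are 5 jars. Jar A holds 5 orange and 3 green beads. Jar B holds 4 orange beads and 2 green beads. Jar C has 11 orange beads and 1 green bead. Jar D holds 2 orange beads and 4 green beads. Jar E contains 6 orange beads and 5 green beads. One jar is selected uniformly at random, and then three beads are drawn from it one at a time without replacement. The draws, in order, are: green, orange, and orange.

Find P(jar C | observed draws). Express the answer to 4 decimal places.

Under each hypothesis, the probability of the observed sequence is: P(data | jar A) = (3/8)(5/7)(4/6) = 0.17857; P(data | jar B) = (2/6)(4/5)(3/4) = 0.2; P(data | jar C) = (1/12)(11/11)(10/10) = 0.083333; P(data | jar D) = (4/6)(2/5)(1/4) = 0.066667; P(data | jar E) = (5/11)(6/10)(5/9) = 0.15152.
Weighting by the prior gives 1/5 · 0.17857 = 0.035714, 1/5 · 0.2 = 0.04, 1/5 · 0.083333 = 0.016667, 1/5 · 0.066667 = 0.013333, 1/5 · 0.15152 = 0.030303; with total 0.13602.
Therefore the posterior P(jar C | data) = (0.016667) / (0.13602) = 0.12253.

0.1225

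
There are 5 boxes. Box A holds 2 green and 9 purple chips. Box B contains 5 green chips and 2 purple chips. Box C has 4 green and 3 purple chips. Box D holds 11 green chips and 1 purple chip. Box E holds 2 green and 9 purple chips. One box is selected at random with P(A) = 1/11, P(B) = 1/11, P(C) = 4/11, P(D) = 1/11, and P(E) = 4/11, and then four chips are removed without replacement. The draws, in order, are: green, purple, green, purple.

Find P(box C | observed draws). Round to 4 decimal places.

Compute the likelihood of the observed sequence for each case: P(data | box A) = (2/11)(9/10)(1/9)(8/8) = 0.018182; P(data | box B) = (5/7)(2/6)(4/5)(1/4) = 0.047619; P(data | box C) = (4/7)(3/6)(3/5)(2/4) = 0.085714; P(data | box D) = (11/12)(1/11)(10/10)(0/9) = 0; P(data | box E) = (2/11)(9/10)(1/9)(8/8) = 0.018182.
Multiplying each by its prior: 1/11 · 0.018182 = 0.0016529, 1/11 · 0.047619 = 0.004329, 4/11 · 0.085714 = 0.031169, 1/11 · 0 = 0, 4/11 · 0.018182 = 0.0066116; these sum to 0.043762.
Therefore the posterior P(box C | data) = (0.031169) / (0.043762) = 0.71223.

0.7122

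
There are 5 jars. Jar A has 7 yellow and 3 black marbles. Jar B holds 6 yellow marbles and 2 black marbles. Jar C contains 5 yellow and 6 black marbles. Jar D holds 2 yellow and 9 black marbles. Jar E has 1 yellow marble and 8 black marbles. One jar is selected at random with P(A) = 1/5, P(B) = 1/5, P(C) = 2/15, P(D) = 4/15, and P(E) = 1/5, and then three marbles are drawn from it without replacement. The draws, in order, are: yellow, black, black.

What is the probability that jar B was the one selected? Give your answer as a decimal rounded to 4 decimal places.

0.0714

Under each hypothesis, the probability of the observed sequence is: P(data | jar A) = (7/10)(3/9)(2/8) = 0.058333; P(data | jar B) = (6/8)(2/7)(1/6) = 0.035714; P(data | jar C) = (5/11)(6/10)(5/9) = 0.15152; P(data | jar D) = (2/11)(9/10)(8/9) = 0.14545; P(data | jar E) = (1/9)(8/8)(7/7) = 0.11111.
Weighting by the prior gives 1/5 · 0.058333 = 0.011667, 1/5 · 0.035714 = 0.0071429, 2/15 · 0.15152 = 0.020202, 4/15 · 0.14545 = 0.038788, 1/5 · 0.11111 = 0.022222; these sum to 0.10002.
Hence P(jar B | data) = (0.0071429) / (0.10002) = 0.071413.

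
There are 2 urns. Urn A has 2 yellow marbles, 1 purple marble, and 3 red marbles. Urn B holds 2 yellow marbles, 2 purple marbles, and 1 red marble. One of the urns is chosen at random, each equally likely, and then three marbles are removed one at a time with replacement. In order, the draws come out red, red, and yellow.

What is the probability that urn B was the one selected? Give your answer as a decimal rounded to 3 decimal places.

Under each hypothesis, the probability of the observed sequence is: P(data | urn A) = (3/6)(3/6)(2/6) = 0.083333; P(data | urn B) = (1/5)(1/5)(2/5) = 0.016.
Weighting by the prior gives 1/2 · 0.083333 = 0.041667, 1/2 · 0.016 = 0.008; with total 0.049667.
Hence P(urn B | data) = (0.008) / (0.049667) = 0.16107.

0.161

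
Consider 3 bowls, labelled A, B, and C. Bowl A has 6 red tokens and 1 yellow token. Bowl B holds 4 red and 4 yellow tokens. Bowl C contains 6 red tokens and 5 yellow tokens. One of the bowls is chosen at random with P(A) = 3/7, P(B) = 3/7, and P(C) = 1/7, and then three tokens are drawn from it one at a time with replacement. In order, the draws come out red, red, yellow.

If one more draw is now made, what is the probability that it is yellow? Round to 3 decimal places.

For each hypothesis, P(data | H) works out to: P(data | bowl A) = (6/7)(6/7)(1/7) = 0.10496; P(data | bowl B) = (4/8)(4/8)(4/8) = 0.125; P(data | bowl C) = (6/11)(6/11)(5/11) = 0.13524.
The prior-weighted likelihoods are 3/7 · 0.10496 = 0.044981, 3/7 · 0.125 = 0.053571, 1/7 · 0.13524 = 0.01932; summing to 0.11787.
Normalising, the posterior is P(bowl A | data) = 0.38161, P(bowl B | data) = 0.45449, P(bowl C | data) = 0.1639.
Averaging over the posterior, P(yellow next | data) = (1/7)(0.38161) + (1/2)(0.45449) + (5/11)(0.1639) = 0.35626.

0.356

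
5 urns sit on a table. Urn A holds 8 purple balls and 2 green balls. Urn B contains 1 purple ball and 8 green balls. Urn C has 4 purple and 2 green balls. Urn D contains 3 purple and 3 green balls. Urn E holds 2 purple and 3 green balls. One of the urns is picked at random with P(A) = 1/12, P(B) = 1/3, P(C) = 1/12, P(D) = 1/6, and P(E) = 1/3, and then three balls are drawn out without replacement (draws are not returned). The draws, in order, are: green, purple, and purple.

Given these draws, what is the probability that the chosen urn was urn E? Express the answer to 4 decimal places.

0.3789

The likelihood of the observed sequence under each hypothesis: P(data | urn A) = (2/10)(8/9)(7/8) = 7/45; P(data | urn B) = (8/9)(1/8)(0/7) = 0; P(data | urn C) = (2/6)(4/5)(3/4) = 1/5; P(data | urn D) = (3/6)(3/5)(2/4) = 3/20; P(data | urn E) = (3/5)(2/4)(1/3) = 1/10.
The prior-weighted likelihoods are 1/12 · 7/45 = 7/540, 1/3 · 0 = 0, 1/12 · 1/5 = 1/60, 1/6 · 3/20 = 1/40, 1/3 · 1/10 = 1/30; summing to 19/216.
Hence P(urn E | data) = (1/30) / (19/216) = 36/95.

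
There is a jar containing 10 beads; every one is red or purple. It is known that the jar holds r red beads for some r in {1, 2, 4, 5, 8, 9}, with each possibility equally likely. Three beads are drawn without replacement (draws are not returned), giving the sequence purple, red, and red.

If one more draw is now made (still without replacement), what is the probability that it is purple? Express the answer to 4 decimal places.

Compute the likelihood of the observed sequence for each case: P(data | r = 1) = (9/10)(1/9)(0/8) = 0; P(data | r = 2) = (8/10)(2/9)(1/8) = 1/45; P(data | r = 4) = (6/10)(4/9)(3/8) = 1/10; P(data | r = 5) = (5/10)(5/9)(4/8) = 5/36; P(data | r = 8) = (2/10)(8/9)(7/8) = 7/45; P(data | r = 9) = (1/10)(9/9)(8/8) = 1/10.
Multiplying each by its prior: 1/6 · 0 = 0, 1/6 · 1/45 = 1/270, 1/6 · 1/10 = 1/60, 1/6 · 5/36 = 5/216, 1/6 · 7/45 = 7/270, 1/6 · 1/10 = 1/60; summing to 31/360.
The posterior is then P(r = 1 | data) = 0, P(r = 2 | data) = 4/93, P(r = 4 | data) = 6/31, P(r = 5 | data) = 25/93, P(r = 8 | data) = 28/93, P(r = 9 | data) = 6/31.
So P(purple next | data) = Σ P(purple next | H) P(H | data) = (1)(4/93) + (5/7)(6/31) + (4/7)(25/93) + (1/7)(28/93) + (0)(6/31) = 82/217.

0.3779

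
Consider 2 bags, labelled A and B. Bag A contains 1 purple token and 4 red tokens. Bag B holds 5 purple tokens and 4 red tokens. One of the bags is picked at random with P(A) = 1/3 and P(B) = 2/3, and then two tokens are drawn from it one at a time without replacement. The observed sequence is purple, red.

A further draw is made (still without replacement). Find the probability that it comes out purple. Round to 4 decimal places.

Compute the likelihood of the observed sequence for each case: P(data | bag A) = (1/5)(4/4) = 1/5; P(data | bag B) = (5/9)(4/8) = 5/18.
Weighting by the prior gives 1/3 · 1/5 = 1/15, 2/3 · 5/18 = 5/27; with total 34/135.
Normalising, the posterior is P(bag A | data) = 9/34, P(bag B | data) = 25/34.
So P(purple next | data) = Σ P(purple next | H) P(H | data) = (0)(9/34) + (4/7)(25/34) = 50/119.

0.4202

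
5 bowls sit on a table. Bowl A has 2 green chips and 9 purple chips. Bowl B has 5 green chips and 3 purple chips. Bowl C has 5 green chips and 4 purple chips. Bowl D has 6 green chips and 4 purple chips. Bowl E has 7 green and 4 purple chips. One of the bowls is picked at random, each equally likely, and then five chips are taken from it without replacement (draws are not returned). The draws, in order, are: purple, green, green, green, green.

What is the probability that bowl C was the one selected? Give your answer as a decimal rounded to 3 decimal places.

0.164

For each hypothesis, P(data | H) works out to: P(data | bowl A) = (9/11)(2/10)(1/9)(0/8) = 0; P(data | bowl B) = (3/8)(5/7)(4/6)(3/5)(2/4) = 0.053571; P(data | bowl C) = (4/9)(5/8)(4/7)(3/6)(2/5) = 0.031746; P(data | bowl D) = (4/10)(6/9)(5/8)(4/7)(3/6) = 0.047619; P(data | bowl E) = (4/11)(7/10)(6/9)(5/8)(4/7) = 0.060606.
Weighting by the prior gives 1/5 · 0 = 0, 1/5 · 0.053571 = 0.010714, 1/5 · 0.031746 = 0.0063492, 1/5 · 0.047619 = 0.0095238, 1/5 · 0.060606 = 0.012121; these sum to 0.038709.
So P(bowl C | data) = (0.0063492) / (0.038709) = 0.16403.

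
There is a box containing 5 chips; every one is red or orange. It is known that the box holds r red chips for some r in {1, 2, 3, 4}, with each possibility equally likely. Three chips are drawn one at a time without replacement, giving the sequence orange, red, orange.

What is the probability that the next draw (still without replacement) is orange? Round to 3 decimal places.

Under each hypothesis, the probability of the observed sequence is: P(data | r = 1) = (4/5)(1/4)(3/3) = 1/5; P(data | r = 2) = (3/5)(2/4)(2/3) = 1/5; P(data | r = 3) = (2/5)(3/4)(1/3) = 1/10; P(data | r = 4) = (1/5)(4/4)(0/3) = 0.
Multiplying each by its prior: 1/4 · 1/5 = 1/20, 1/4 · 1/5 = 1/20, 1/4 · 1/10 = 1/40, 1/4 · 0 = 0; these sum to 1/8.
The posterior is then P(r = 1 | data) = 2/5, P(r = 2 | data) = 2/5, P(r = 3 | data) = 1/5, P(r = 4 | data) = 0.
So P(orange next | data) = Σ P(orange next | H) P(H | data) = (1)(2/5) + (1/2)(2/5) + (0)(1/5) = 3/5.

0.600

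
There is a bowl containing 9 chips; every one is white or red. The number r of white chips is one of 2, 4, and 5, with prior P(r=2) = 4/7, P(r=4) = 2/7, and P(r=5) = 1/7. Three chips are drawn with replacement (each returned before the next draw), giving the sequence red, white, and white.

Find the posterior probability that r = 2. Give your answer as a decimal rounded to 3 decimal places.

Under each hypothesis, the probability of the observed sequence is: P(data | r = 2) = (7/9)(2/9)(2/9) = 0.038409; P(data | r = 4) = (5/9)(4/9)(4/9) = 0.10974; P(data | r = 5) = (4/9)(5/9)(5/9) = 0.13717.
Multiplying each by its prior: 4/7 · 0.038409 = 0.021948, 2/7 · 0.10974 = 0.031354, 1/7 · 0.13717 = 0.019596; with total 0.072898.
So P(r = 2 | data) = (0.021948) / (0.072898) = 0.30108.

0.301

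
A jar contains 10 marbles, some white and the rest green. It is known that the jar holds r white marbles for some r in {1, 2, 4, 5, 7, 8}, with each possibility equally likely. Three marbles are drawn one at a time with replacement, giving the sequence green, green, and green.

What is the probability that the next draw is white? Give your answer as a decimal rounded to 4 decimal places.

0.2161

The likelihood of the observed sequence under each hypothesis: P(data | r = 1) = (9/10)(9/10)(9/10) = 0.729; P(data | r = 2) = (8/10)(8/10)(8/10) = 0.512; P(data | r = 4) = (6/10)(6/10)(6/10) = 0.216; P(data | r = 5) = (5/10)(5/10)(5/10) = 0.125; P(data | r = 7) = (3/10)(3/10)(3/10) = 0.027; P(data | r = 8) = (2/10)(2/10)(2/10) = 0.008.
Multiplying each by its prior: 1/6 · 0.729 = 0.1215, 1/6 · 0.512 = 0.085333, 1/6 · 0.216 = 0.036, 1/6 · 0.125 = 0.020833, 1/6 · 0.027 = 0.0045, 1/6 · 0.008 = 0.0013333; these sum to 0.2695.
Dividing through by the total gives posterior P(r = 1 | data) = 0.45083, P(r = 2 | data) = 0.31664, P(r = 4 | data) = 0.13358, P(r = 5 | data) = 0.077304, P(r = 7 | data) = 0.016698, P(r = 8 | data) = 0.0049474.
The predictive probability is P(white next | data) = (1/10)(0.45083) + (1/5)(0.31664) + (2/5)(0.13358) + (1/2)(0.077304) + (7/10)(0.016698) + (4/5)(0.0049474) = 0.21614.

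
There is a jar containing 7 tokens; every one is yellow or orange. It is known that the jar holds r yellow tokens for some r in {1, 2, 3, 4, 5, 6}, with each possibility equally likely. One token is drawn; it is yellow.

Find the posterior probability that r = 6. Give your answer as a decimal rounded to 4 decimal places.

0.2857

For each hypothesis, P(data | H) works out to: P(data | r = 1) = (1/7) = 1/7; P(data | r = 2) = (2/7) = 2/7; P(data | r = 3) = (3/7) = 3/7; P(data | r = 4) = (4/7) = 4/7; P(data | r = 5) = (5/7) = 5/7; P(data | r = 6) = (6/7) = 6/7.
The prior-weighted likelihoods are 1/6 · 1/7 = 1/42, 1/6 · 2/7 = 1/21, 1/6 · 3/7 = 1/14, 1/6 · 4/7 = 2/21, 1/6 · 5/7 = 5/42, 1/6 · 6/7 = 1/7; these sum to 1/2.
Therefore the posterior P(r = 6 | data) = (1/7) / (1/2) = 2/7.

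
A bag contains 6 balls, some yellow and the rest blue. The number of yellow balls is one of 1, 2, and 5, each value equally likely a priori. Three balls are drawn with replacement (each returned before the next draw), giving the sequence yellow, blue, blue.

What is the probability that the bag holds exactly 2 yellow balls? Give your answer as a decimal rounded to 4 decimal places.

Compute the likelihood of the observed sequence for each case: P(data | r = 1) = (1/6)(5/6)(5/6) = 25/216; P(data | r = 2) = (2/6)(4/6)(4/6) = 4/27; P(data | r = 5) = (5/6)(1/6)(1/6) = 5/216.
Multiplying each by its prior: 1/3 · 25/216 = 25/648, 1/3 · 4/27 = 4/81, 1/3 · 5/216 = 5/648; with total 31/324.
Hence P(r = 2 | data) = (4/81) / (31/324) = 16/31.

0.5161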